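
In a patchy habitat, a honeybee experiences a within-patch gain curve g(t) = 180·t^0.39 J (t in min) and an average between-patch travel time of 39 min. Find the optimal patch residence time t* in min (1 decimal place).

Optimal t* satisfies g'(t*) = g(t*)/(T + t*).
g'(t) = 0.39·180·t^-0.61. Setting 0.39·180·t^-0.61 = 180·t^0.39/(39+t) gives 0.39(39+t) = t, so 0.61·t = 0.39×39.
t* = 0.39×39/0.61 = 24.93 min.

24.9 min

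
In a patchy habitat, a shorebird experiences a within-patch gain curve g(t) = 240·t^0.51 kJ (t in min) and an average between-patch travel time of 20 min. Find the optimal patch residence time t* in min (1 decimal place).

Optimal t* satisfies g'(t*) = g(t*)/(T + t*).
g'(t) = 0.51·240·t^-0.49. Setting 0.51·240·t^-0.49 = 240·t^0.51/(20+t) gives 0.51(20+t) = t, so 0.49·t = 0.51×20.
t* = 0.51×20/0.49 = 20.82 min.

20.8 min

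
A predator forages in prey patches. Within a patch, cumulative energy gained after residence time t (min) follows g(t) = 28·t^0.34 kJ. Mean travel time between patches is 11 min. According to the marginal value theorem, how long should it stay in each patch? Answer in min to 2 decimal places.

Optimal t* satisfies g'(t*) = g(t*)/(T + t*).
g'(t) = 0.34·28·t^-0.66. Setting 0.34·28·t^-0.66 = 28·t^0.34/(11+t) gives 0.34(11+t) = t, so 0.66·t = 0.34×11.
t* = 0.34×11/0.66 = 5.667 min.

5.67 min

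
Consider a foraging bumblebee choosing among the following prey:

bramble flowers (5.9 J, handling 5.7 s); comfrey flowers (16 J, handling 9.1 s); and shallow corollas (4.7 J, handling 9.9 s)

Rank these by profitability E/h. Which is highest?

In descending order of E/h:
comfrey flowers: 16/9.1 = 1.76 J/s
bramble flowers: 5.9/5.7 = 1.04 J/s
shallow corollas: 4.7/9.9 = 0.475 J/s

comfrey flowers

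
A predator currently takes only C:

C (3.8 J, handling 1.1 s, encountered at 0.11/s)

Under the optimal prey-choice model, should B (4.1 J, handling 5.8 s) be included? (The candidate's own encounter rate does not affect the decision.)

Yes

Current rate: (0.11×3.8)/(1 + 0.11×1.1) = 0.3729 J/s.
B: E/h = 4.1/5.8 = 0.7069 J/s.
Since 0.7069 > R, including B increases the long-run rate.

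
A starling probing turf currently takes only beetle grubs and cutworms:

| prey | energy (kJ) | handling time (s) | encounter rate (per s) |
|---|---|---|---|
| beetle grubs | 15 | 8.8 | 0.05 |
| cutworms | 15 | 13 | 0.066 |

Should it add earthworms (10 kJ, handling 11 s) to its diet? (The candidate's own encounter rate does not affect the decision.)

On beetle grubs and cutworms alone, R = ΣλE/(1+Σλh) = 1.74/2.298 = 0.7572 kJ/s.
earthworms: E/h = 10/11 = 0.9091 kJ/s.
0.9091 > 0.7572, so adding earthworms raises the average — include it.

Yes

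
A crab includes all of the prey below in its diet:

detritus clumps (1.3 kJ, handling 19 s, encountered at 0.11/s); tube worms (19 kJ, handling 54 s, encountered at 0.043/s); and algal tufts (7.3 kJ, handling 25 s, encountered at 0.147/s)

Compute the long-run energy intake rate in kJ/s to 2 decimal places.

Energy encountered per unit search time: 0.11×1.3 + 0.043×19 + 0.147×7.3 = 2.033 kJ/s.
Handling time per unit search time: 0.11×19 + 0.043×54 + 0.147×25 = 8.087.
Rate = 2.033/(1 + 8.087) = 0.2237 kJ/s.

0.22 kJ/s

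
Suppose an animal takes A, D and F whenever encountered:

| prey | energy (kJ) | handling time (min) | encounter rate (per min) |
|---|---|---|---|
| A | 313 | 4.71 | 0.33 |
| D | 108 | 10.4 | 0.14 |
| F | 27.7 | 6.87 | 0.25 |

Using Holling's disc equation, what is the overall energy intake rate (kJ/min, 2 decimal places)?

R = (0.33×313 + 0.14×108 + 0.25×27.7) / (1 + 0.33×4.71 + 0.14×10.4 + 0.25×6.87) = 125.3/5.728 = 21.88 kJ/min.

21.88 kJ/min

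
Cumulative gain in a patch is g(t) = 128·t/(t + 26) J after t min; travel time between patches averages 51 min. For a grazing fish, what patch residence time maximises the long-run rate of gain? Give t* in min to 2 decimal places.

Maximise g(t)/(T+t): set derivative to zero → g'(t)(T+t) = g(t).
g'(t) = 128·26/(t + 26)². Setting 128·26/(t+26)² = 128t/[(t+26)(51+t)] gives 26(51+t) = t(t+26), so t² = 26×51 = 1326.
t* = √1326 = 36.41 min.

36.41 min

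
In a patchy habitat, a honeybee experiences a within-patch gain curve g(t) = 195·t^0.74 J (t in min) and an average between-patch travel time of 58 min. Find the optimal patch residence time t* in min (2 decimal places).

By the marginal value theorem, leave when the instantaneous gain rate g'(t) equals the habitat-wide average g(t)/(T + t).
g'(t) = 0.74·195·t^-0.26. Setting 0.74·195·t^-0.26 = 195·t^0.74/(58+t) gives 0.74(58+t) = t, so 0.26·t = 0.74×58.
t* = 0.74×58/0.26 = 165.1 min.

165.08 min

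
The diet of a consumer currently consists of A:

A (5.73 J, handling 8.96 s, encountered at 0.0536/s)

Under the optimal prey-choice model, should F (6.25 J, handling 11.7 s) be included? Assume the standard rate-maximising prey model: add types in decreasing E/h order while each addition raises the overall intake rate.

Yes

On A alone, R = ΣλE/(1+Σλh) = 0.3071/1.48 = 0.2075 J/s.
Profitability of F: 6.25/11.7 = 0.5342 J/s.
0.5342 > 0.2075, so adding F raises the average — include it.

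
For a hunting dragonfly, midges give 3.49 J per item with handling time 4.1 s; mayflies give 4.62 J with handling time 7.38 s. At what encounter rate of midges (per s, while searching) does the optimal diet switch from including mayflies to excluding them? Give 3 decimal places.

0.678 per s

At the threshold, the rate on midges alone equals the profitability of mayflies: λ·3.49/(1 + λ·4.1) = 4.62/7.38 = 0.626.
Rearranging, λ(3.49 − 0.626×4.1) = 0.626, so λ = 0.626/0.9233 = 0.678 per s.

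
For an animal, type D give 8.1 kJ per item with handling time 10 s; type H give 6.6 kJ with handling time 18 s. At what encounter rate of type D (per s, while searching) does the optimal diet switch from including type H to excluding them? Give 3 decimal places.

0.083 per s

At the threshold, the rate on type D alone equals the profitability of type H: λ·8.1/(1 + λ·10) = 6.6/18 = 0.3667.
Rearranging, λ(8.1 − 0.3667×10) = 0.3667, so λ = 0.3667/4.433 = 0.08271 per s.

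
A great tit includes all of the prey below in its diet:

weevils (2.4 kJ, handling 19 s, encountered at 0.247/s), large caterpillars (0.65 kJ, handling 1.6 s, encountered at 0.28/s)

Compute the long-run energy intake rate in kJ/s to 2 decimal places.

0.13 kJ/s

Energy encountered per unit search time: 0.247×2.4 + 0.28×0.65 = 0.7748 kJ/s.
Handling time per unit search time: 0.247×19 + 0.28×1.6 = 5.141.
Rate = 0.7748/(1 + 5.141) = 0.1262 kJ/s.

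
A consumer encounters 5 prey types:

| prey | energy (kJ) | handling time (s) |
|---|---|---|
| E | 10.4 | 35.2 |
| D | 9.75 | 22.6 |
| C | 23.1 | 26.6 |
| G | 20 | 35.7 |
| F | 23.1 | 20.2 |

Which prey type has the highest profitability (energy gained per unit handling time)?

F

Profitability E/h (kJ/s): E = 10.4/35.2 = 0.295, D = 9.75/22.6 = 0.431, C = 23.1/26.6 = 0.868, G = 20/35.7 = 0.56, F = 23.1/20.2 = 1.14.
Ranked: F > C > G > D > E.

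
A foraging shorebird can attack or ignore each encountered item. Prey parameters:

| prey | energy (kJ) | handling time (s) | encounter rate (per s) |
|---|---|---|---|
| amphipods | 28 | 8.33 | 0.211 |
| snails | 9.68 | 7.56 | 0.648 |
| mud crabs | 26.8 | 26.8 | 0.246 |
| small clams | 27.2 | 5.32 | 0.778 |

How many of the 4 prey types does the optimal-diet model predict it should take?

1

Profitabilities (E/h, kJ/s): small clams 5.11, amphipods 3.36, snails 1.28, mud crabs 1. Add prey in this order while the next type's profitability exceeds the intake rate on those already taken.
Rate on top 1: 4.118. amphipods: 3.36 < 4.118 → exclude; stop.
Optimal diet: small clams — 1 of 4 types.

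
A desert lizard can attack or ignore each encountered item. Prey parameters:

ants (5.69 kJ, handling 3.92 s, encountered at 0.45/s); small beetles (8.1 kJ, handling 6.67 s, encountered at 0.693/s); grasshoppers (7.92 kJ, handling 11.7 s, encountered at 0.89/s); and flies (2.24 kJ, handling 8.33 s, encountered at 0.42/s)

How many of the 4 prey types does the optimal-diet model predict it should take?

2

Profitabilities (E/h, kJ/s): ants 1.45, small beetles 1.21, grasshoppers 0.677, flies 0.269. Add prey in this order while the next type's profitability exceeds the intake rate on those already taken.
Rate on top 1: 0.9264. small beetles: 1.21 > 0.9264 → include.
Rate on top 2: 1.107. grasshoppers: 0.677 < 1.107 → exclude; stop.
Optimal diet: ants, small beetles — 2 of 4 types.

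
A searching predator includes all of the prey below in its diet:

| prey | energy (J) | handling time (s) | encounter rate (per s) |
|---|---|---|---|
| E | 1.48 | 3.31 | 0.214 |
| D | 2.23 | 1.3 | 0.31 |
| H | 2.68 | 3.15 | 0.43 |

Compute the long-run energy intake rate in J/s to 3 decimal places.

0.623 J/s

Energy encountered per unit search time: 0.214×1.48 + 0.31×2.23 + 0.43×2.68 = 2.16 J/s.
Handling time per unit search time: 0.214×3.31 + 0.31×1.3 + 0.43×3.15 = 2.466.
Rate = 2.16/(1 + 2.466) = 0.6233 J/s.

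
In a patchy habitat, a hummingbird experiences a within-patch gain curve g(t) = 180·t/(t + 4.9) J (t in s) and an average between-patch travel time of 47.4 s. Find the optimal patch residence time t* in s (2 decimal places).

15.24 s

Maximise g(t)/(T+t): set derivative to zero → g'(t)(T+t) = g(t).
g'(t) = 180·4.9/(t + 4.9)². Setting 180·4.9/(t+4.9)² = 180t/[(t+4.9)(47.4+t)] gives 4.9(47.4+t) = t(t+4.9), so t² = 4.9×47.4 = 232.3.
t* = √232.3 = 15.24 s.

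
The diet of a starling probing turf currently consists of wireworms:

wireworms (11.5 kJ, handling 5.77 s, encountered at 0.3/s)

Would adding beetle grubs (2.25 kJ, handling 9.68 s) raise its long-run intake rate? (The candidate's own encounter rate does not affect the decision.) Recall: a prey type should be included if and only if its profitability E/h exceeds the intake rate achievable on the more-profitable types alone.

No

Current rate: (0.3×11.5)/(1 + 0.3×5.77) = 1.263 kJ/s.
Profitability of beetle grubs: 2.25/9.68 = 0.2324 kJ/s.
Since 0.2324 < R, time spent handling beetle grubs is better spent searching.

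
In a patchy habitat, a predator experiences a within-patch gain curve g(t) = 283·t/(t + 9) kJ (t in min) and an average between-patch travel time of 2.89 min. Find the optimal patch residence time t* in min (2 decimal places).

5.10 min

By the marginal value theorem, leave when the instantaneous gain rate g'(t) equals the habitat-wide average g(t)/(T + t).
g'(t) = 283·9/(t + 9)². Setting 283·9/(t+9)² = 283t/[(t+9)(2.89+t)] gives 9(2.89+t) = t(t+9), so t² = 9×2.89 = 26.01.
t* = √26.01 = 5.1 min.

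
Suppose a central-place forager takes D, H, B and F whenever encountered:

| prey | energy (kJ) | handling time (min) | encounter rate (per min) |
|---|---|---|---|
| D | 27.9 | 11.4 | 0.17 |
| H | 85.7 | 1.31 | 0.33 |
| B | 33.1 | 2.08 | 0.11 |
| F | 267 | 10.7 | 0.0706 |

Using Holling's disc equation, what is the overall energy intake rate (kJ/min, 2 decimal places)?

12.75 kJ/min

R = Σλ_iE_i / (1 + Σλ_ih_i)
Numerator: 0.17×27.9 + 0.33×85.7 + 0.11×33.1 + 0.0706×267 = 55.52
Denominator: 1 + 0.17×11.4 + 0.33×1.31 + 0.11×2.08 + 0.0706×10.7 = 4.355
R = 55.52/4.355 = 12.75 kJ/min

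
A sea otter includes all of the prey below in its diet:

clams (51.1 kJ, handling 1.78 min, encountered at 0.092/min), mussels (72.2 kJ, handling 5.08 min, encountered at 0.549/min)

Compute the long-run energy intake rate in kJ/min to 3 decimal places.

11.217 kJ/min

R = (0.092×51.1 + 0.549×72.2) / (1 + 0.092×1.78 + 0.549×5.08) = 44.34/3.953 = 11.22 kJ/min.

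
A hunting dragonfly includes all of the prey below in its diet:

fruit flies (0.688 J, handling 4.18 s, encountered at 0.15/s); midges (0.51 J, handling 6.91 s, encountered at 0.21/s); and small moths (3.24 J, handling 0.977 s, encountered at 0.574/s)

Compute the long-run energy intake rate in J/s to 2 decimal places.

R = (0.15×0.688 + 0.21×0.51 + 0.574×3.24) / (1 + 0.15×4.18 + 0.21×6.91 + 0.574×0.977) = 2.07/3.639 = 0.5689 J/s.

0.57 J/s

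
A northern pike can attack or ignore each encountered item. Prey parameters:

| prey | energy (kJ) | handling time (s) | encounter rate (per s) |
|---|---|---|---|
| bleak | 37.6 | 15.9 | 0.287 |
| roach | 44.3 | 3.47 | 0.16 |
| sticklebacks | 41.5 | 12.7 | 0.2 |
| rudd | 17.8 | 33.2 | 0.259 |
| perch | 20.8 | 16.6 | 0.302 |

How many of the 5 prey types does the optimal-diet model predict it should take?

1

Profitabilities (E/h, kJ/s): roach 12.8, sticklebacks 3.27, bleak 2.36, perch 1.25, rudd 0.536. Add prey in this order while the next type's profitability exceeds the intake rate on those already taken.
Rate on top 1: 4.558. sticklebacks: 3.27 < 4.558 → exclude; stop.
Optimal diet: roach — 1 of 5 types.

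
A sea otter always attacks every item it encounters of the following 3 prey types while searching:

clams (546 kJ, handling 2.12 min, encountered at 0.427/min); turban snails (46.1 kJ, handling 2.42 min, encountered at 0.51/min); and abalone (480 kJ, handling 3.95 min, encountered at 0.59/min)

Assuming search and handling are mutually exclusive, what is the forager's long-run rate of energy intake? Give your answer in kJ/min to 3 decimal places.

98.695 kJ/min

R = Σλ_iE_i / (1 + Σλ_ih_i)
Numerator: 0.427×546 + 0.51×46.1 + 0.59×480 = 539.9
Denominator: 1 + 0.427×2.12 + 0.51×2.42 + 0.59×3.95 = 5.47
R = 539.9/5.47 = 98.69 kJ/min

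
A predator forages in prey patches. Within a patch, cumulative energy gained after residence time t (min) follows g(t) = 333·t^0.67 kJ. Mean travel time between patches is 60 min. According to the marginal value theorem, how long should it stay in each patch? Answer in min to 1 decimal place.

121.8 min

By the marginal value theorem, leave when the instantaneous gain rate g'(t) equals the habitat-wide average g(t)/(T + t).
g'(t) = 0.67·333·t^-0.33. Setting 0.67·333·t^-0.33 = 333·t^0.67/(60+t) gives 0.67(60+t) = t, so 0.33·t = 0.67×60.
t* = 0.67×60/0.33 = 121.8 min.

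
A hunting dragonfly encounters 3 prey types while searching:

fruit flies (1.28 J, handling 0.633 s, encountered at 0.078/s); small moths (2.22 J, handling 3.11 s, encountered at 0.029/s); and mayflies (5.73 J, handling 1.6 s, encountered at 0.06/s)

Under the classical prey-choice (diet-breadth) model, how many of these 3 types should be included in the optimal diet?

Rank by E/h (J/s): mayflies 3.58, fruit flies 2.02, small moths 0.714. Include each in turn until the next type's E/h falls below the running intake rate.
Rate on top 1: 0.3137. fruit flies: 2.02 > 0.3137 → include.
Rate on top 2: 0.3873. small moths: 0.714 > 0.3873 → include.
Optimal diet: mayflies, fruit flies, small moths — 3 of 3 types.

3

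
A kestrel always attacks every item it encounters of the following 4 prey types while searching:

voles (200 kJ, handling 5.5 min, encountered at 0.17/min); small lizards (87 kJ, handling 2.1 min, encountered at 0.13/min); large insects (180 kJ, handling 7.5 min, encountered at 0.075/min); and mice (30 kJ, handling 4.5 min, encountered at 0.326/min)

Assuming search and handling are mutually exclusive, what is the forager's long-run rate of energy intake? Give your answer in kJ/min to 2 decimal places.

R = Σλ_iE_i / (1 + Σλ_ih_i)
Numerator: 0.17×200 + 0.13×87 + 0.075×180 + 0.326×30 = 68.59
Denominator: 1 + 0.17×5.5 + 0.13×2.1 + 0.075×7.5 + 0.326×4.5 = 4.238
R = 68.59/4.238 = 16.19 kJ/min

16.19 kJ/min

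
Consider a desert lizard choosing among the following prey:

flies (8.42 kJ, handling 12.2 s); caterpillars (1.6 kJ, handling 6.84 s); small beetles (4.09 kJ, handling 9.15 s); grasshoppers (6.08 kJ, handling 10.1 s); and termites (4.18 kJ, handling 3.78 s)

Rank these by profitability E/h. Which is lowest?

In descending order of E/h:
termites: 4.18/3.78 = 1.11 kJ/s
flies: 8.42/12.2 = 0.69 kJ/s
grasshoppers: 6.08/10.1 = 0.602 kJ/s
small beetles: 4.09/9.15 = 0.447 kJ/s
caterpillars: 1.6/6.84 = 0.234 kJ/s

caterpillars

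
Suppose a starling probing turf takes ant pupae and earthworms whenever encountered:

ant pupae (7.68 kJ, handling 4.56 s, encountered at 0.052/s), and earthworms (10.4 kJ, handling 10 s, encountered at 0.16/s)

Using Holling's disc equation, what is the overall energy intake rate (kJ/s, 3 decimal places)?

R = Σλ_iE_i / (1 + Σλ_ih_i)
Numerator: 0.052×7.68 + 0.16×10.4 = 2.063
Denominator: 1 + 0.052×4.56 + 0.16×10 = 2.837
R = 2.063/2.837 = 0.7273 kJ/s

0.727 kJ/s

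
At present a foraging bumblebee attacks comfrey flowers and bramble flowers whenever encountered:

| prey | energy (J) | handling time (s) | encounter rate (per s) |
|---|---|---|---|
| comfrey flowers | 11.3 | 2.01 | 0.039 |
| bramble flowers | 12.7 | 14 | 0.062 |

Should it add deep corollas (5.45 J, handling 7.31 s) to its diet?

Intake rate on the current diet: R = (0.039×11.3 + 0.062×12.7) / (1 + 0.039×2.01 + 0.062×14) = 1.228/1.946 = 0.631 J/s.
deep corollas: E/h = 5.45/7.31 = 0.7456 J/s.
0.7456 > 0.631, so adding deep corollas raises the average — include it.

Yes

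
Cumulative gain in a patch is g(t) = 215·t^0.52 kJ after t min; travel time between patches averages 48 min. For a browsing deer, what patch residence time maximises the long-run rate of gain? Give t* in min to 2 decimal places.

52.00 min

Optimal t* satisfies g'(t*) = g(t*)/(T + t*).
g'(t) = 0.52·215·t^-0.48. Setting 0.52·215·t^-0.48 = 215·t^0.52/(48+t) gives 0.52(48+t) = t, so 0.48·t = 0.52×48.
t* = 0.52×48/0.48 = 52 min.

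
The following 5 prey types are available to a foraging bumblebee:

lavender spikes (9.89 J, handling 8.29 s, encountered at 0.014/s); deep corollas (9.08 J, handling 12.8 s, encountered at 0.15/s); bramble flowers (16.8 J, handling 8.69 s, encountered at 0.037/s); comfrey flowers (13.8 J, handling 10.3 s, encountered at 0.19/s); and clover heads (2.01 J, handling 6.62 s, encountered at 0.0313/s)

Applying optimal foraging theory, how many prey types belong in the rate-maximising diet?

Rank by E/h (J/s): bramble flowers 1.93, comfrey flowers 1.34, lavender spikes 1.19, deep corollas 0.709, clover heads 0.304. Include each in turn until the next type's E/h falls below the running intake rate.
Rate on top 1: 0.4704. comfrey flowers: 1.34 > 0.4704 → include.
Rate on top 2: 0.9893. lavender spikes: 1.19 > 0.9893 → include.
Rate on top 3: 0.9963. deep corollas: 0.709 < 0.9963 → exclude; stop.
Optimal diet: bramble flowers, comfrey flowers, lavender spikes — 3 of 5 types.

3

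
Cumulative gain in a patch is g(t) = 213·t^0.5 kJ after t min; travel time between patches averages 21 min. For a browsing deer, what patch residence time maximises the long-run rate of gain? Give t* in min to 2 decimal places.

21.00 min

Maximise g(t)/(T+t): set derivative to zero → g'(t)(T+t) = g(t).
g'(t) = 0.5·213·t^-0.5. Setting 0.5·213·t^-0.5 = 213·t^0.5/(21+t) gives 0.5(21+t) = t, so 0.50·t = 0.5×21.
t* = 0.5×21/0.50 = 21 min.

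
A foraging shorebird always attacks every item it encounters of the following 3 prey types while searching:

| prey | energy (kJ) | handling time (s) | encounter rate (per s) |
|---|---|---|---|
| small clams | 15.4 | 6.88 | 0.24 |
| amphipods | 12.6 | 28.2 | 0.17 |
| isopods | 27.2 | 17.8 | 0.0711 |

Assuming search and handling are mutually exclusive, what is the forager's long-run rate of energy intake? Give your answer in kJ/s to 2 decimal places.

0.89 kJ/s

Energy encountered per unit search time: 0.24×15.4 + 0.17×12.6 + 0.0711×27.2 = 7.772 kJ/s.
Handling time per unit search time: 0.24×6.88 + 0.17×28.2 + 0.0711×17.8 = 7.711.
Rate = 7.772/(1 + 7.711) = 0.8922 kJ/s.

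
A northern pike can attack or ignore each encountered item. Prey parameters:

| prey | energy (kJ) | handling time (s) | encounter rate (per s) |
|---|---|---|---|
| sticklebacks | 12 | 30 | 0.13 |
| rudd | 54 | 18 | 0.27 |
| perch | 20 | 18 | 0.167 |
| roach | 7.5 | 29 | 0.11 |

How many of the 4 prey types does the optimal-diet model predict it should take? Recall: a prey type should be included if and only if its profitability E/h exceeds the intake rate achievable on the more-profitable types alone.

E/h in descending order: rudd 3, perch 1.11, sticklebacks 0.4, roach 0.259 kJ/s. The optimal diet is the largest prefix of this list for which every included type satisfies E_i/h_i > R on the types above it.
Rate on top 1: 2.488. perch: 1.11 < 2.488 → exclude; stop.
Optimal diet: rudd — 1 of 4 types.

1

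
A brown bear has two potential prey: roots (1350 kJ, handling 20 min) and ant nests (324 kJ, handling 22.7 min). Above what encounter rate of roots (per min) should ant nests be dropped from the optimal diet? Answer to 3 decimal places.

At the threshold, the rate on roots alone equals the profitability of ant nests: λ·1350/(1 + λ·20) = 324/22.7 = 14.27.
Rearranging, λ(1350 − 14.27×20) = 14.27, so λ = 14.27/1065 = 0.01341 per min.

0.013 per min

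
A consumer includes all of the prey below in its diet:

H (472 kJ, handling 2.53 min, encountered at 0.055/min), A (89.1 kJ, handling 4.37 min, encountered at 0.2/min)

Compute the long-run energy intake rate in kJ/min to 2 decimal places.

Energy encountered per unit search time: 0.055×472 + 0.2×89.1 = 43.78 kJ/min.
Handling time per unit search time: 0.055×2.53 + 0.2×4.37 = 1.013.
Rate = 43.78/(1 + 1.013) = 21.75 kJ/min.

21.75 kJ/min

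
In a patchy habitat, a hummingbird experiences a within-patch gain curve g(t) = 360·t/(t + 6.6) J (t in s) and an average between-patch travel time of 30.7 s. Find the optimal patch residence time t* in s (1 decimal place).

Maximise g(t)/(T+t): set derivative to zero → g'(t)(T+t) = g(t).
g'(t) = 360·6.6/(t + 6.6)². Setting 360·6.6/(t+6.6)² = 360t/[(t+6.6)(30.7+t)] gives 6.6(30.7+t) = t(t+6.6), so t² = 6.6×30.7 = 202.6.
t* = √202.6 = 14.23 s.

14.2 s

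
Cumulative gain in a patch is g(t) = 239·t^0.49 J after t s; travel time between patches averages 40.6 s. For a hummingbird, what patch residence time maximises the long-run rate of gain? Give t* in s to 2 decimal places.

Maximise g(t)/(T+t): set derivative to zero → g'(t)(T+t) = g(t).
g'(t) = 0.49·239·t^-0.51. Setting 0.49·239·t^-0.51 = 239·t^0.49/(40.6+t) gives 0.49(40.6+t) = t, so 0.51·t = 0.49×40.6.
t* = 0.49×40.6/0.51 = 39.01 s.

39.01 s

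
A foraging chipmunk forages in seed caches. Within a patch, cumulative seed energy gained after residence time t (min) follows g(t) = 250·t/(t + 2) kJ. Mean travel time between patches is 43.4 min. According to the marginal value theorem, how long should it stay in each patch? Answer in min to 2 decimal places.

9.32 min

Optimal t* satisfies g'(t*) = g(t*)/(T + t*).
g'(t) = 250·2/(t + 2)². Setting 250·2/(t+2)² = 250t/[(t+2)(43.4+t)] gives 2(43.4+t) = t(t+2), so t² = 2×43.4 = 86.8.
t* = √86.8 = 9.317 min.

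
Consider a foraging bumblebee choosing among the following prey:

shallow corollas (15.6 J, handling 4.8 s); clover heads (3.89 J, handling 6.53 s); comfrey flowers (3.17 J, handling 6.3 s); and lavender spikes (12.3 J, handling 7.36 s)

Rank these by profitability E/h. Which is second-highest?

lavender spikes

In descending order of E/h:
shallow corollas: 15.6/4.8 = 3.25 J/s
lavender spikes: 12.3/7.36 = 1.67 J/s
clover heads: 3.89/6.53 = 0.596 J/s
comfrey flowers: 3.17/6.3 = 0.503 J/s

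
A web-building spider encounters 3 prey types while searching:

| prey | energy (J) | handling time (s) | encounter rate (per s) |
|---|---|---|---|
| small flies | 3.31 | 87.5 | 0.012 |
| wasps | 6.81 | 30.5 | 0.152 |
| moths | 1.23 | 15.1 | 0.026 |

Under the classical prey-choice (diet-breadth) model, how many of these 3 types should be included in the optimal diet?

Profitabilities (E/h, J/s): wasps 0.223, moths 0.0815, small flies 0.0378. Add prey in this order while the next type's profitability exceeds the intake rate on those already taken.
Rate on top 1: 0.1837. moths: 0.0815 < 0.1837 → exclude; stop.
Optimal diet: wasps — 1 of 3 types.

1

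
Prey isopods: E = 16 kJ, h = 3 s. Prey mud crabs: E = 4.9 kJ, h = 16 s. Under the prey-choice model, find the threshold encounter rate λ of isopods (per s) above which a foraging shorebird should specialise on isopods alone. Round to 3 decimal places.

At the threshold, the rate on isopods alone equals the profitability of mud crabs: λ·16/(1 + λ·3) = 4.9/16 = 0.3063.
Rearranging, λ(16 − 0.3063×3) = 0.3063, so λ = 0.3063/15.08 = 0.02031 per s.

0.020 per s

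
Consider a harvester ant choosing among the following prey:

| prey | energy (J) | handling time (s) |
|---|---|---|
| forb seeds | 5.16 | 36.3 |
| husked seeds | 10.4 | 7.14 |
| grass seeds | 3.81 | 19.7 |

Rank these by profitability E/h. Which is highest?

husked seeds

In descending order of E/h:
husked seeds: 10.4/7.14 = 1.46 J/s
grass seeds: 3.81/19.7 = 0.193 J/s
forb seeds: 5.16/36.3 = 0.142 J/s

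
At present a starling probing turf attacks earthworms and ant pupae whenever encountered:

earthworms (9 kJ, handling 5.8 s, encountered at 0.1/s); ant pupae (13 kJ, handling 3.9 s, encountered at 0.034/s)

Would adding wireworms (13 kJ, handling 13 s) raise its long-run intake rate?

Current rate: (0.1×9 + 0.034×13)/(1 + 0.1×5.8 + 0.034×3.9) = 0.7836 kJ/s.
wireworms: E/h = 13/13 = 1 kJ/s.
Since 1 > R, including wireworms increases the long-run rate.

Yes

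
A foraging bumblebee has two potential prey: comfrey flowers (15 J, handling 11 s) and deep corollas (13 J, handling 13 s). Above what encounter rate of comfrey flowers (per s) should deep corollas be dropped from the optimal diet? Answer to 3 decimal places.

Drop deep corollas once their profitability E₂/h₂ falls below the rate achievable on comfrey flowers alone: E₂/h₂ = λE₁/(1 + λh₁).
Solve for λ: λE₁h₂ = E₂(1 + λh₁) → λ(E₁h₂ − E₂h₁) = E₂ → λ = E₂/(E₁h₂ − E₂h₁).
λ = 13/(15×13 − 13×11) = 13/52 = 0.25 per s.

0.250 per s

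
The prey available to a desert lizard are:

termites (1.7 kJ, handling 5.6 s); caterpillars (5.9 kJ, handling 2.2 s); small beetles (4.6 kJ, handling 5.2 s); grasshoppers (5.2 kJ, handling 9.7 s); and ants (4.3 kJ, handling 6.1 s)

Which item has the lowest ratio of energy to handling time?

termites

Profitability E/h (kJ/s): termites = 1.7/5.6 = 0.304, caterpillars = 5.9/2.2 = 2.68, small beetles = 4.6/5.2 = 0.885, grasshoppers = 5.2/9.7 = 0.536, ants = 4.3/6.1 = 0.705.
Ranked: caterpillars > small beetles > ants > grasshoppers > termites.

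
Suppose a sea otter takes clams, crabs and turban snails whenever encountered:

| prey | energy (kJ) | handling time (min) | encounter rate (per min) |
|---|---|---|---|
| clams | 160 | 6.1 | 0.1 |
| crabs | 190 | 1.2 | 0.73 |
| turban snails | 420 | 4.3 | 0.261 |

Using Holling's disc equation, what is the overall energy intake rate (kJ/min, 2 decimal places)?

Energy encountered per unit search time: 0.1×160 + 0.73×190 + 0.261×420 = 264.3 kJ/min.
Handling time per unit search time: 0.1×6.1 + 0.73×1.2 + 0.261×4.3 = 2.608.
Rate = 264.3/(1 + 2.608) = 73.25 kJ/min.

73.25 kJ/min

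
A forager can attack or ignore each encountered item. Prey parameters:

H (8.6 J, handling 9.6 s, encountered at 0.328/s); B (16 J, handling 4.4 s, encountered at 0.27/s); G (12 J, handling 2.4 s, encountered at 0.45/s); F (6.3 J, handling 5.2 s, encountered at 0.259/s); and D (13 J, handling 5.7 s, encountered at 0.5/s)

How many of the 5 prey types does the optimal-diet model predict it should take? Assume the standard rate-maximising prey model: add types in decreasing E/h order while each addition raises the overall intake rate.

Profitabilities (E/h, J/s): G 5, B 3.64, D 2.28, F 1.21, H 0.896. Add prey in this order while the next type's profitability exceeds the intake rate on those already taken.
Rate on top 1: 2.596. B: 3.64 > 2.596 → include.
Rate on top 2: 2.974. D: 2.28 < 2.974 → exclude; stop.
Optimal diet: G, B — 2 of 5 types.

2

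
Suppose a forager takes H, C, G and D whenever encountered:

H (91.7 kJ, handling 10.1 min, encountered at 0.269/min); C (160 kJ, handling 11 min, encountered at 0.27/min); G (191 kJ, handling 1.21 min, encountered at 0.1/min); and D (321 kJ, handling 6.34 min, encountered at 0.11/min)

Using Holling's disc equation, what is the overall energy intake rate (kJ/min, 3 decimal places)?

16.292 kJ/min

R = Σλ_iE_i / (1 + Σλ_ih_i)
Numerator: 0.269×91.7 + 0.27×160 + 0.1×191 + 0.11×321 = 122.3
Denominator: 1 + 0.269×10.1 + 0.27×11 + 0.1×1.21 + 0.11×6.34 = 7.505
R = 122.3/7.505 = 16.29 kJ/min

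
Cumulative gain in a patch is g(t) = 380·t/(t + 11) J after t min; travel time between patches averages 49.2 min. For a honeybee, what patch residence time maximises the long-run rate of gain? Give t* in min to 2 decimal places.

Optimal t* satisfies g'(t*) = g(t*)/(T + t*).
g'(t) = 380·11/(t + 11)². Setting 380·11/(t+11)² = 380t/[(t+11)(49.2+t)] gives 11(49.2+t) = t(t+11), so t² = 11×49.2 = 541.2.
t* = √541.2 = 23.26 min.

23.26 min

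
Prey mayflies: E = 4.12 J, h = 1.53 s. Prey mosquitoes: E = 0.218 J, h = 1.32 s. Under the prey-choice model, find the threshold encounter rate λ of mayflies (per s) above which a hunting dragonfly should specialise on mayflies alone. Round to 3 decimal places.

0.043 per s

Drop mosquitoes once their profitability E₂/h₂ falls below the rate achievable on mayflies alone: E₂/h₂ = λE₁/(1 + λh₁).
Solve for λ: λE₁h₂ = E₂(1 + λh₁) → λ(E₁h₂ − E₂h₁) = E₂ → λ = E₂/(E₁h₂ − E₂h₁).
λ = 0.218/(4.12×1.32 − 0.218×1.53) = 0.218/5.105 = 0.0427 per s.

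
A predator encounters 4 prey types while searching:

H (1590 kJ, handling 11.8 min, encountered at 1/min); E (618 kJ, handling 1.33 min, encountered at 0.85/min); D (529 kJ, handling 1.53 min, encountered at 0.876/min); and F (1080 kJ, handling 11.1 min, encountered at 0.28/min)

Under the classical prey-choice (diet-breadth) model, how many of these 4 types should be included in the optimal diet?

E/h in descending order: E 465, D 346, H 135, F 97.3 kJ/min. The optimal diet is the largest prefix of this list for which every included type satisfies E_i/h_i > R on the types above it.
Rate on top 1: 246.6. D: 346 > 246.6 → include.
Rate on top 2: 284.9. H: 135 < 284.9 → exclude; stop.
Optimal diet: E, D — 2 of 4 types.

2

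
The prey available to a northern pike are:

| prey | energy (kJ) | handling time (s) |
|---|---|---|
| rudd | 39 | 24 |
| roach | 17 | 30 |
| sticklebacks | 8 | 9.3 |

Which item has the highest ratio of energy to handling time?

rudd

Profitability E/h (kJ/s): rudd = 39/24 = 1.62, roach = 17/30 = 0.567, sticklebacks = 8/9.3 = 0.86.
Ranked: rudd > sticklebacks > roach.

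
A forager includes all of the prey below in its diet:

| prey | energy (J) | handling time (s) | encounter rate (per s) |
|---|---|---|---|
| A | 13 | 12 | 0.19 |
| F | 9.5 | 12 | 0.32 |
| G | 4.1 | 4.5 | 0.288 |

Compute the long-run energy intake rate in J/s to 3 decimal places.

0.795 J/s

Energy encountered per unit search time: 0.19×13 + 0.32×9.5 + 0.288×4.1 = 6.691 J/s.
Handling time per unit search time: 0.19×12 + 0.32×12 + 0.288×4.5 = 7.416.
Rate = 6.691/(1 + 7.416) = 0.795 J/s.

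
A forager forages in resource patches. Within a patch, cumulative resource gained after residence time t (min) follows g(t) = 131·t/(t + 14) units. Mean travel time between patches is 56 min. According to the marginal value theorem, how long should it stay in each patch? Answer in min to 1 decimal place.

Optimal t* satisfies g'(t*) = g(t*)/(T + t*).
g'(t) = 131·14/(t + 14)². Setting 131·14/(t+14)² = 131t/[(t+14)(56+t)] gives 14(56+t) = t(t+14), so t² = 14×56 = 784.
t* = √784 = 28 min.

28.0 min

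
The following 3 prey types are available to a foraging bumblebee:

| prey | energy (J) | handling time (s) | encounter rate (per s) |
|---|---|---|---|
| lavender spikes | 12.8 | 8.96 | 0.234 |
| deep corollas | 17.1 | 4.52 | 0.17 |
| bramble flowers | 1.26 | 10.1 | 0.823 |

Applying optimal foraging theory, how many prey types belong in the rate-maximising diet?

Profitabilities (E/h, J/s): deep corollas 3.78, lavender spikes 1.43, bramble flowers 0.125. Add prey in this order while the next type's profitability exceeds the intake rate on those already taken.
Rate on top 1: 1.644. lavender spikes: 1.43 < 1.644 → exclude; stop.
Optimal diet: deep corollas — 1 of 3 types.

1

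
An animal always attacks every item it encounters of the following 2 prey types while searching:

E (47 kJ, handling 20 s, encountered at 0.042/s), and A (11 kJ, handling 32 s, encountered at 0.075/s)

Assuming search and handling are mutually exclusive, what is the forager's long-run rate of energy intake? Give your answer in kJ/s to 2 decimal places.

R = (0.042×47 + 0.075×11) / (1 + 0.042×20 + 0.075×32) = 2.799/4.24 = 0.6601 kJ/s.

0.66 kJ/s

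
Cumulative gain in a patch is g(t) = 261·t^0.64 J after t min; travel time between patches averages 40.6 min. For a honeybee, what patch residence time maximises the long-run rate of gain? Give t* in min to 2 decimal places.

Maximise g(t)/(T+t): set derivative to zero → g'(t)(T+t) = g(t).
g'(t) = 0.64·261·t^-0.36. Setting 0.64·261·t^-0.36 = 261·t^0.64/(40.6+t) gives 0.64(40.6+t) = t, so 0.36·t = 0.64×40.6.
t* = 0.64×40.6/0.36 = 72.18 min.

72.18 min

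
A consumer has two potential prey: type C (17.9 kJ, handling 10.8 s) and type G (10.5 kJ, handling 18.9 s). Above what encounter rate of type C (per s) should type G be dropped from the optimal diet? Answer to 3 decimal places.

At the threshold, the rate on type C alone equals the profitability of type G: λ·17.9/(1 + λ·10.8) = 10.5/18.9 = 0.5556.
Rearranging, λ(17.9 − 0.5556×10.8) = 0.5556, so λ = 0.5556/11.9 = 0.04669 per s.

0.047 per s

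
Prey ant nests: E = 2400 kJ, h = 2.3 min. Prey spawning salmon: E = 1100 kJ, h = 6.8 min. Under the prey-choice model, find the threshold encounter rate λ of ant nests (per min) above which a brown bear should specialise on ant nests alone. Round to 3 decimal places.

0.080 per min

Drop spawning salmon once their profitability E₂/h₂ falls below the rate achievable on ant nests alone: E₂/h₂ = λE₁/(1 + λh₁).
Solve for λ: λE₁h₂ = E₂(1 + λh₁) → λ(E₁h₂ − E₂h₁) = E₂ → λ = E₂/(E₁h₂ − E₂h₁).
λ = 1100/(2400×6.8 − 1100×2.3) = 1100/1.379e+04 = 0.07977 per min.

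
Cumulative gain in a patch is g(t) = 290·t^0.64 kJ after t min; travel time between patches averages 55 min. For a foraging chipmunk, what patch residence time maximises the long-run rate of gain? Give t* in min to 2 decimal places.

Optimal t* satisfies g'(t*) = g(t*)/(T + t*).
g'(t) = 0.64·290·t^-0.36. Setting 0.64·290·t^-0.36 = 290·t^0.64/(55+t) gives 0.64(55+t) = t, so 0.36·t = 0.64×55.
t* = 0.64×55/0.36 = 97.78 min.

97.78 min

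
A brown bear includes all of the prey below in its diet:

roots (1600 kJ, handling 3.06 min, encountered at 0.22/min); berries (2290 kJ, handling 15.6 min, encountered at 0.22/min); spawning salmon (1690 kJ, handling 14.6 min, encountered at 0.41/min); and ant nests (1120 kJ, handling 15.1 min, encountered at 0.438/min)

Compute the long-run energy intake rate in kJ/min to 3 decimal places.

115.180 kJ/min

R = Σλ_iE_i / (1 + Σλ_ih_i)
Numerator: 0.22×1600 + 0.22×2290 + 0.41×1690 + 0.438×1120 = 2039
Denominator: 1 + 0.22×3.06 + 0.22×15.6 + 0.41×14.6 + 0.438×15.1 = 17.7
R = 2039/17.7 = 115.2 kJ/min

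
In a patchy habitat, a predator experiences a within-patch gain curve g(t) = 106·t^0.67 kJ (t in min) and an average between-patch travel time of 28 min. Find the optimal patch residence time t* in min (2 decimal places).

Optimal t* satisfies g'(t*) = g(t*)/(T + t*).
g'(t) = 0.67·106·t^-0.33. Setting 0.67·106·t^-0.33 = 106·t^0.67/(28+t) gives 0.67(28+t) = t, so 0.33·t = 0.67×28.
t* = 0.67×28/0.33 = 56.85 min.

56.85 min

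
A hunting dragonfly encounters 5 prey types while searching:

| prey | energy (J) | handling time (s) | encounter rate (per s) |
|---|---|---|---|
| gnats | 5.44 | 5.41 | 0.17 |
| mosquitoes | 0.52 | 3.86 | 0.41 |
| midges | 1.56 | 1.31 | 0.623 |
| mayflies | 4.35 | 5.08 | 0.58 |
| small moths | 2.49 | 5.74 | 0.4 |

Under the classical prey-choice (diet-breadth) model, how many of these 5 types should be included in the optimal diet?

3

E/h in descending order: midges 1.19, gnats 1.01, mayflies 0.856, small moths 0.434, mosquitoes 0.135 J/s. The optimal diet is the largest prefix of this list for which every included type satisfies E_i/h_i > R on the types above it.
Rate on top 1: 0.5351. gnats: 1.01 > 0.5351 → include.
Rate on top 2: 0.6933. mayflies: 0.856 > 0.6933 → include.
Rate on top 3: 0.7778. small moths: 0.434 < 0.7778 → exclude; stop.
Optimal diet: midges, gnats, mayflies — 3 of 5 types.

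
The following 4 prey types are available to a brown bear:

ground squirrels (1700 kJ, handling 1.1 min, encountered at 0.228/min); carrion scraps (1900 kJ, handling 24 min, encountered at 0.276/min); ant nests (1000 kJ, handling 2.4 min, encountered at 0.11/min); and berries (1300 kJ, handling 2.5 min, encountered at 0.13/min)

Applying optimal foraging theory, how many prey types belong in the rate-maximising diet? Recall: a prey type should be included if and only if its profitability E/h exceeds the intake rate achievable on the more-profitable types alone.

3

Profitabilities (E/h, kJ/min): ground squirrels 1.55e+03, berries 520, ant nests 417, carrion scraps 79.2. Add prey in this order while the next type's profitability exceeds the intake rate on those already taken.
Rate on top 1: 309.9. berries: 520 > 309.9 → include.
Rate on top 2: 353.2. ant nests: 417 > 353.2 → include.
Rate on top 3: 362.3. carrion scraps: 79.2 < 362.3 → exclude; stop.
Optimal diet: ground squirrels, berries, ant nests — 3 of 4 types.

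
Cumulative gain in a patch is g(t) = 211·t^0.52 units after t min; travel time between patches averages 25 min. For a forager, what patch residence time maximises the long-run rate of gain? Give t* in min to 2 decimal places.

By the marginal value theorem, leave when the instantaneous gain rate g'(t) equals the habitat-wide average g(t)/(T + t).
g'(t) = 0.52·211·t^-0.48. Setting 0.52·211·t^-0.48 = 211·t^0.52/(25+t) gives 0.52(25+t) = t, so 0.48·t = 0.52×25.
t* = 0.52×25/0.48 = 27.08 min.

27.08 min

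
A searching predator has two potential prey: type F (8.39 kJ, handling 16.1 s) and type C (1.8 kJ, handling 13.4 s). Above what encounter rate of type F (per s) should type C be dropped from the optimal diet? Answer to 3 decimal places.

0.022 per s

Drop type C once their profitability E₂/h₂ falls below the rate achievable on type F alone: E₂/h₂ = λE₁/(1 + λh₁).
Solve for λ: λE₁h₂ = E₂(1 + λh₁) → λ(E₁h₂ − E₂h₁) = E₂ → λ = E₂/(E₁h₂ − E₂h₁).
λ = 1.8/(8.39×13.4 − 1.8×16.1) = 1.8/83.45 = 0.02157 per s.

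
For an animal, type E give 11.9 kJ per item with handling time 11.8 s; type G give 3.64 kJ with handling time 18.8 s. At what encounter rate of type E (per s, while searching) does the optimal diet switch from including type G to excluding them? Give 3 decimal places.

At the threshold, the rate on type E alone equals the profitability of type G: λ·11.9/(1 + λ·11.8) = 3.64/18.8 = 0.1936.
Rearranging, λ(11.9 − 0.1936×11.8) = 0.1936, so λ = 0.1936/9.615 = 0.02014 per s.

0.020 per s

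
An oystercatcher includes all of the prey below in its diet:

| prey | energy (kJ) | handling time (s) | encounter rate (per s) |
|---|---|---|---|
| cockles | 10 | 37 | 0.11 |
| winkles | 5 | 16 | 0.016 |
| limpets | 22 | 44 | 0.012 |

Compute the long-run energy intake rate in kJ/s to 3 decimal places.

R = (0.11×10 + 0.016×5 + 0.012×22) / (1 + 0.11×37 + 0.016×16 + 0.012×44) = 1.444/5.854 = 0.2467 kJ/s.

0.247 kJ/s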